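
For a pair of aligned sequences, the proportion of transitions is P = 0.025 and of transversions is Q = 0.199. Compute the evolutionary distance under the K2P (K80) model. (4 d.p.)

Under the Kimura two-parameter model, d = −½ ln(1 − 2P − Q) − ¼ ln(1 − 2Q).
1 − 2P − Q = 0.751, giving −½ ln(0.751) = 0.143175.
1 − 2Q = 0.602, giving −¼ ln(0.602) = 0.126874.
d = 0.143175 + 0.126874 = 0.270049.

0.2700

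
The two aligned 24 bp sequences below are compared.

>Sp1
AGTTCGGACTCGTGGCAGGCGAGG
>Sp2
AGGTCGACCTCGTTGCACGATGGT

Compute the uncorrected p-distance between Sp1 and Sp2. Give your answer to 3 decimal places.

The sequences differ at 9 of 24 positions (sites 3, 7, 8, 14, 18, 20, 21, 22, 24).
p = 9/24 = 0.375.

0.375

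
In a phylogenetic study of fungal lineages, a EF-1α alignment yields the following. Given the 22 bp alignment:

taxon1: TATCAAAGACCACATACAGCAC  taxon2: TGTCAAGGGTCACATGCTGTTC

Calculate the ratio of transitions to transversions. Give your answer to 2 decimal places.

Transitions are A↔G and C↔T; transversions are all other mismatches.
Transitions: 6. Transversions: 2.
R = 6/2 = 3.00.

3.00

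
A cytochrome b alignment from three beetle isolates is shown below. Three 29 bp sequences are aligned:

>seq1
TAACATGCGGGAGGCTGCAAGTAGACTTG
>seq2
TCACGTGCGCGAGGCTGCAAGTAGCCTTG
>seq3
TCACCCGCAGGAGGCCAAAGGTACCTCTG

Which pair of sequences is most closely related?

seq1–seq2: 4/29 differ, p = 0.138, d = 0.152.
seq1–seq3: 12/29 differ, p = 0.414, d = 0.602.
seq2–seq3: 11/29 differ, p = 0.379, d = 0.529.
The smallest distance is between seq1 and seq2.

seq1 and seq2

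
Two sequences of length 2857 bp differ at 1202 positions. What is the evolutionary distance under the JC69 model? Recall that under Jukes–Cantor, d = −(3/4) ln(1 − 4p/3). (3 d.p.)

0.617

p = 1202/2857 ≈ 0.420721.
d = −(3/4) ln(1 − 4p/3) = −0.75 ln(1 − 0.560961) = −0.75 ln(0.439039)
  = −0.75 × (-0.823167) = 0.617375 substitutions/site.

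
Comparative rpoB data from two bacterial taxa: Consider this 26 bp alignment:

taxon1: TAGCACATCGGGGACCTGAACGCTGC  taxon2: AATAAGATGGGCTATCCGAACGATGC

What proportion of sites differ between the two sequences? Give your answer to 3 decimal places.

0.385

The sequences differ at 10 of 26 positions (sites 1, 3, 4, 6, 9, 12, 13, 15, 17, 23).
p = 10/26 = 0.384615… ≈ 0.385 (to 3 d.p.).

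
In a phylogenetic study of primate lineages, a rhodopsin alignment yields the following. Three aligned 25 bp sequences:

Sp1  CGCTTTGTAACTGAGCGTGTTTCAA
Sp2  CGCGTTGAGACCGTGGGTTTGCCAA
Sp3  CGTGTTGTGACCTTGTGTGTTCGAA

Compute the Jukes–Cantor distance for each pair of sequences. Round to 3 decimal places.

d(Sp1,Sp2) = 0.490, d(Sp1,Sp3) = 0.490, d(Sp2,Sp3) = 0.351

Sp1–Sp2: 9/25 sites differ → p = 0.36, d = −0.75 ln(1 − 0.48) = 0.490445 ≈ 0.490.
Sp1–Sp3: 9/25 sites differ → p = 0.36, d = −0.75 ln(1 − 0.48) = 0.490445 ≈ 0.490.
Sp2–Sp3: 7/25 sites differ → p = 0.28, d = −0.75 ln(1 − 0.373333) = 0.350505 ≈ 0.351.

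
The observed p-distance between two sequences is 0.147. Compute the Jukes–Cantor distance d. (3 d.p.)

0.164

d = −(3/4) ln(1 − 4p/3) = −0.75 ln(1 − 0.196) = −0.75 ln(0.804)
  = −0.75 × (-0.218156) = 0.163617 substitutions/site.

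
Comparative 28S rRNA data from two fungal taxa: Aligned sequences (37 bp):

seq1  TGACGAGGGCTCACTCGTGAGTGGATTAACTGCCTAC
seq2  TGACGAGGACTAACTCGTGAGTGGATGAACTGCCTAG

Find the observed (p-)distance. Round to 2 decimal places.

The sequences differ at 4 of 37 positions (sites 9, 12, 27, 37).
p = 4/37 = 0.108108… ≈ 0.11 (to 2 d.p.).

0.11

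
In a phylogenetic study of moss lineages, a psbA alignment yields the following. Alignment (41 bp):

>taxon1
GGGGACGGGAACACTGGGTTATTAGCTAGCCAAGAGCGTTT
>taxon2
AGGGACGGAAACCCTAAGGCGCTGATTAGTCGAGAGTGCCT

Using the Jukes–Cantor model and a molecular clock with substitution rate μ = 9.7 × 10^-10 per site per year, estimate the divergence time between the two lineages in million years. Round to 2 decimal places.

311.15

The sequences differ at 17 of 41 sites, so p = 17/41 ≈ 0.414634.
d = −(3/4) ln(1 − 4p/3) = −0.75 ln(1 − 0.552845) = −0.75 ln(0.447155)
  = −0.75 × (-0.804850) = 0.603638 substitutions/site.
Under a molecular clock d = 2μt, so t = d/(2μ) = 0.603638 / (2 × 9.7 × 10^-10) = 311.15 million years.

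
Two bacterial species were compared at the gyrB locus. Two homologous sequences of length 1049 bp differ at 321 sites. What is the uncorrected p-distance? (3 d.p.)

p = 321/1049 = 0.306005… ≈ 0.306 (to 3 d.p.).

0.306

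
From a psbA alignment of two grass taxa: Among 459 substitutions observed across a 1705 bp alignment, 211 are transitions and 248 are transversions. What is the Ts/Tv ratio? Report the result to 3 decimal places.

R = 211/248 = 0.850806… ≈ 0.851 (to 3 d.p.).

0.851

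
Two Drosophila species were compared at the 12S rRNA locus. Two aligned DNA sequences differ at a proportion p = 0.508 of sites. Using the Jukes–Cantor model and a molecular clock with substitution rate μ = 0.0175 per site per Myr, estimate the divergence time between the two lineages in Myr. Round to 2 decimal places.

24.24

d = −(3/4) ln(1 − 4p/3) = −0.75 ln(1 − 0.677333) = −0.75 ln(0.322667)
  = −0.75 × (-1.131134) = 0.848351 substitutions/site.
Under a molecular clock d = 2μt, so t = d/(2μ) = 0.848351 / (2 × 0.0175) = 24.24 Myr.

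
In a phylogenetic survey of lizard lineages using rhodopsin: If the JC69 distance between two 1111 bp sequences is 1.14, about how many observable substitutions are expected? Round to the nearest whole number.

651

Invert JC69: p = (3/4)(1 − e^(−4d/3)) = 0.75 × (1 − e^(-1.52)) = 0.75 × (1 − 0.218712) = 0.585966.
Expected differing sites = pL ≈ 0.585966 × 1111 = 651.008226 ≈ 651.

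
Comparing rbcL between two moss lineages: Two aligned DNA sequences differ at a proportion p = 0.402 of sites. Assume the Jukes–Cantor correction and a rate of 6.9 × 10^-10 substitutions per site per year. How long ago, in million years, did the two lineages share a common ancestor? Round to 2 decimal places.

d = −(3/4) ln(1 − 4p/3) = −0.75 ln(1 − 0.536) = −0.75 ln(0.464)
  = −0.75 × (-0.767871) = 0.575903 substitutions/site.
Under a molecular clock d = 2μt, so t = d/(2μ) = 0.575903 / (2 × 6.9 × 10^-10) = 417.32 million years.

417.32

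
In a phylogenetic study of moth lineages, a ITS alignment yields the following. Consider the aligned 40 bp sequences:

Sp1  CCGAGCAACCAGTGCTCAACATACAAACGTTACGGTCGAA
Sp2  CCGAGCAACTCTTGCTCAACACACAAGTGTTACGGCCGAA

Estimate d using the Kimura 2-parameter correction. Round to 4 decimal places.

0.2047

Of 40 sites, 5 differences are transitions and 2 are transversions, so P = 5/40 = 0.125 and Q = 2/40 = 0.05.
Under the Kimura two-parameter model, d = −½ ln(1 − 2P − Q) − ¼ ln(1 − 2Q).
1 − 2P − Q = 0.7, giving −½ ln(0.7) = 0.178337.
1 − 2Q = 0.9, giving −¼ ln(0.9) = 0.026340.
d = 0.178337 + 0.026340 = 0.204677.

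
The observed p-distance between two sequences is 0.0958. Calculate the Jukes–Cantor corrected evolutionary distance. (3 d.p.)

0.102

d = −(3/4) ln(1 − 4p/3) = −0.75 ln(1 − 0.127733) = −0.75 ln(0.872267)
  = −0.75 × (-0.136660) = 0.102495 substitutions/site.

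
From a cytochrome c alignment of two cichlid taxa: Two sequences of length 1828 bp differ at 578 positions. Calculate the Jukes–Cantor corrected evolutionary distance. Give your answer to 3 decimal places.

0.411

p = 578/1828 ≈ 0.316193.
d = −(3/4) ln(1 − 4p/3) = −0.75 ln(1 − 0.421591) = −0.75 ln(0.578409)
  = −0.75 × (-0.547474) = 0.410606 substitutions/site.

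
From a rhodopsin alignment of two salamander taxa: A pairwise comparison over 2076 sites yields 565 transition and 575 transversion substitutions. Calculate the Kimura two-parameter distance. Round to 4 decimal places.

P = 565/2076 ≈ 0.272158 and Q = 575/2076 ≈ 0.276975.
Under the Kimura two-parameter model, d = −½ ln(1 − 2P − Q) − ¼ ln(1 − 2Q).
1 − 2P − Q = 0.178709, giving −½ ln(0.178709) = 0.860998.
1 − 2Q = 0.44605, giving −¼ ln(0.44605) = 0.201831.
d = 0.860998 + 0.201831 = 1.062829.

1.0628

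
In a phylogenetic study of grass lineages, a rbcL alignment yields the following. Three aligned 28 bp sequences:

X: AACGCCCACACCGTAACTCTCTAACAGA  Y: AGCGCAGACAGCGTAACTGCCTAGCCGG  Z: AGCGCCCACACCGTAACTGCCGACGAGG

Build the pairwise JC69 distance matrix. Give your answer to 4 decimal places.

X–Y: 9/28 sites differ → p ≈ 0.321429, d = −0.75 ln(1 − 0.428572) = 0.419713 ≈ 0.4197.
X–Z: 7/28 sites differ → p = 0.25, d = −0.75 ln(1 − 0.333333) = 0.304098 ≈ 0.3041.
Y–Z: 7/28 sites differ → p = 0.25, d = −0.75 ln(1 − 0.333333) = 0.304098 ≈ 0.3041.

d(X,Y) = 0.4197, d(X,Z) = 0.3041, d(Y,Z) = 0.3041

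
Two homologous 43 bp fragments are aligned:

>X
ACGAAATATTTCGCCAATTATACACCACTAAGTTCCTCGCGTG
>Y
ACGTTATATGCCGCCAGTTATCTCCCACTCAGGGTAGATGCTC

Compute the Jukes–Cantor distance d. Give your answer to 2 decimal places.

The sequences differ at 19 of 43 sites, so p = 19/43 ≈ 0.44186.
d = −(3/4) ln(1 − 4p/3) = −0.75 ln(1 − 0.589147) = −0.75 ln(0.410853)
  = −0.75 × (-0.889520) = 0.667140 substitutions/site.

0.67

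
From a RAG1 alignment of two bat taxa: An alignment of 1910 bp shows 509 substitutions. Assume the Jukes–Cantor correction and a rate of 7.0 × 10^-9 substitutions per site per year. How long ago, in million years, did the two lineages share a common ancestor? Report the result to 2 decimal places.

23.52

p = 509/1910 ≈ 0.266492.
d = −(3/4) ln(1 − 4p/3) = −0.75 ln(1 − 0.355323) = −0.75 ln(0.644677)
  = −0.75 × (-0.439006) = 0.329255 substitutions/site.
Under a molecular clock d = 2μt, so t = d/(2μ) = 0.329255 / (2 × 7.0 × 10^-9) = 23.52 million years.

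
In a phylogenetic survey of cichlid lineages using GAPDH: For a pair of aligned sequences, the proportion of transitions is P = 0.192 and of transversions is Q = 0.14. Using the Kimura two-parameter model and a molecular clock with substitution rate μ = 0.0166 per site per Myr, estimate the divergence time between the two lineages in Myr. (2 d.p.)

Under the Kimura two-parameter model, d = −½ ln(1 − 2P − Q) − ¼ ln(1 − 2Q).
1 − 2P − Q = 0.476, giving −½ ln(0.476) = 0.371169.
1 − 2Q = 0.72, giving −¼ ln(0.72) = 0.082126.
d = 0.371169 + 0.082126 = 0.453295.
Under a molecular clock d = 2μt, so t = d/(2μ) = 0.453295 / (2 × 0.0166) = 13.65 Myr.

13.65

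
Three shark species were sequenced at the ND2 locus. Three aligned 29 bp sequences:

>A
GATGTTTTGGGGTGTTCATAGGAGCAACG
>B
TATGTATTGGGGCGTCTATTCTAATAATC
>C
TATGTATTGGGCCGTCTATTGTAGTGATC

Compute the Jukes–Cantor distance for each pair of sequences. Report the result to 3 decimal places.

A–B: 12/29 sites differ → p ≈ 0.413793, d = −0.75 ln(1 − 0.551724) = 0.601760 ≈ 0.602.
A–C: 12/29 sites differ → p ≈ 0.413793, d = −0.75 ln(1 − 0.551724) = 0.601760 ≈ 0.602.
B–C: 4/29 sites differ → p ≈ 0.137931, d = −0.75 ln(1 − 0.183908) = 0.152421 ≈ 0.152.

d(A,B) = 0.602, d(A,C) = 0.602, d(B,C) = 0.152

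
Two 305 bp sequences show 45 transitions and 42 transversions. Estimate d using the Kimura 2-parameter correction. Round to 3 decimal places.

0.364

P = 45/305 ≈ 0.147541 and Q = 42/305 ≈ 0.137705.
Under the Kimura two-parameter model, d = −½ ln(1 − 2P − Q) − ¼ ln(1 − 2Q).
1 − 2P − Q = 0.567213, giving −½ ln(0.567213) = 0.283510.
1 − 2Q = 0.72459, giving −¼ ln(0.72459) = 0.080537.
d = 0.283510 + 0.080537 = 0.364047.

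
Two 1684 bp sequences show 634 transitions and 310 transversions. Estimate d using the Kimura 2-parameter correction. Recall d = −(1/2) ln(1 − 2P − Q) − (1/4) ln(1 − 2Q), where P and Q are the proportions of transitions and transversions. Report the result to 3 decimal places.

1.498

P = 634/1684 ≈ 0.376485 and Q = 310/1684 ≈ 0.184086.
Under the Kimura two-parameter model, d = −½ ln(1 − 2P − Q) − ¼ ln(1 − 2Q).
1 − 2P − Q = 0.062944, giving −½ ln(0.062944) = 1.382755.
1 − 2Q = 0.631828, giving −¼ ln(0.631828) = 0.114785.
d = 1.382755 + 0.114785 = 1.497540.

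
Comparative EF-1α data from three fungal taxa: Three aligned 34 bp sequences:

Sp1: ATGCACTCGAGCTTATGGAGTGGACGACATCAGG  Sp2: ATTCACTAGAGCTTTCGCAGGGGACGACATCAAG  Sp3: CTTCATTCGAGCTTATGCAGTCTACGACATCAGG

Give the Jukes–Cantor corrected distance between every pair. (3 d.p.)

Sp1–Sp2: 7/34 sites differ → p ≈ 0.205882, d = −0.75 ln(1 − 0.274509) = 0.240680 ≈ 0.241.
Sp1–Sp3: 6/34 sites differ → p ≈ 0.176471, d = −0.75 ln(1 − 0.235295) = 0.201199 ≈ 0.201.
Sp2–Sp3: 9/34 sites differ → p ≈ 0.264706, d = −0.75 ln(1 − 0.352941) = 0.326488 ≈ 0.326.

d(Sp1,Sp2) = 0.241, d(Sp1,Sp3) = 0.201, d(Sp2,Sp3) = 0.326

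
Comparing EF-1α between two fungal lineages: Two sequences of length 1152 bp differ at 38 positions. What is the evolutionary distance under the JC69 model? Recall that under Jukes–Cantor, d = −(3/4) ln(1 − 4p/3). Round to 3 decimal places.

p = 38/1152 ≈ 0.032986.
d = −(3/4) ln(1 − 4p/3) = −0.75 ln(1 − 0.043981) = −0.75 ln(0.956019)
  = −0.75 × (-0.044977) = 0.033733 substitutions/site.

0.034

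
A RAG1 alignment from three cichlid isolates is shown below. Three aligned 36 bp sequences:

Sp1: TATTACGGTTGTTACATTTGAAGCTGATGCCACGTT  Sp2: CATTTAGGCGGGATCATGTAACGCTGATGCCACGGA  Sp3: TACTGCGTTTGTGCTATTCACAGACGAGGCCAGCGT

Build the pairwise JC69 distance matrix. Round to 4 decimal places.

Sp1–Sp2: 13/36 sites differ → p ≈ 0.361111, d = −0.75 ln(1 − 0.481481) = 0.492584 ≈ 0.4926.
Sp1–Sp3: 15/36 sites differ → p ≈ 0.416667, d = −0.75 ln(1 − 0.555556) = 0.608198 ≈ 0.6082.
Sp2–Sp3: 21/36 sites differ → p ≈ 0.583333, d = −0.75 ln(1 − 0.777777) = 1.128055 ≈ 1.1281.

d(Sp1,Sp2) = 0.4926, d(Sp1,Sp3) = 0.6082, d(Sp2,Sp3) = 1.1281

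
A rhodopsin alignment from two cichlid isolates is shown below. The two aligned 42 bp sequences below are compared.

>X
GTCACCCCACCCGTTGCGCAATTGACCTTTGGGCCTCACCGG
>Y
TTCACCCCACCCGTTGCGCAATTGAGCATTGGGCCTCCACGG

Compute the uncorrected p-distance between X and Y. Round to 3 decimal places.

The sequences differ at 5 of 42 positions (sites 1, 26, 28, 38, 39).
p = 5/42 = 0.119047… ≈ 0.119 (to 3 d.p.).

0.119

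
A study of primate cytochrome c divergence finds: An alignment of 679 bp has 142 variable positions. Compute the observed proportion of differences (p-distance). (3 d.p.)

p = 142/679 = 0.209131… ≈ 0.209 (to 3 d.p.).

0.209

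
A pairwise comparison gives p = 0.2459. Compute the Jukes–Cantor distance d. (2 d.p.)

0.30

d = −(3/4) ln(1 − 4p/3) = −0.75 ln(1 − 0.327867) = −0.75 ln(0.672133)
  = −0.75 × (-0.397299) = 0.297974 substitutions/site.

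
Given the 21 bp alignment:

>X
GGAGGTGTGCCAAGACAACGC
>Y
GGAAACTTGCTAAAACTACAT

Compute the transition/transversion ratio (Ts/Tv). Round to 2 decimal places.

3.50

Transitions are A↔G and C↔T; transversions are all other mismatches.
Transitions: 7. Transversions: 2.
R = 7/2 = 3.50.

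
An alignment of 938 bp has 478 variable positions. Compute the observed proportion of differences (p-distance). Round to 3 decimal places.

0.510

p = 478/938 = 0.509594… ≈ 0.510 (to 3 d.p.).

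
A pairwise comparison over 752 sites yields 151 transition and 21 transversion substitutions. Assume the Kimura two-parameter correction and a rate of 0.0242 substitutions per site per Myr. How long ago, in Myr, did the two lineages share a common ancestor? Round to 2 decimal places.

P = 151/752 ≈ 0.200798 and Q = 21/752 ≈ 0.027926.
Under the Kimura two-parameter model, d = −½ ln(1 − 2P − Q) − ¼ ln(1 − 2Q).
1 − 2P − Q = 0.570478, giving −½ ln(0.570478) = 0.280640.
1 − 2Q = 0.944148, giving −¼ ln(0.944148) = 0.014368.
d = 0.280640 + 0.014368 = 0.295008.
Under a molecular clock d = 2μt, so t = d/(2μ) = 0.295008 / (2 × 0.0242) = 6.10 Myr.

6.10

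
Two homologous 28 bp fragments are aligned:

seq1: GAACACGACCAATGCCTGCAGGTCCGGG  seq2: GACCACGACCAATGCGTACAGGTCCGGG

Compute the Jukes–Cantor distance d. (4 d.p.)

0.1156

The sequences differ at 3 of 28 sites (3, 16, 18), so p = 3/28 ≈ 0.107143.
d = −(3/4) ln(1 − 4p/3) = −0.75 ln(1 − 0.142857) = −0.75 ln(0.857143)
  = −0.75 × (-0.154151) = 0.115613 substitutions/site.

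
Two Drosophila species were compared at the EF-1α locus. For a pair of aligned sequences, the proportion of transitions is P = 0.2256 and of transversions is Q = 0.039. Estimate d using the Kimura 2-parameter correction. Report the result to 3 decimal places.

0.357

Under the Kimura two-parameter model, d = −½ ln(1 − 2P − Q) − ¼ ln(1 − 2Q).
1 − 2P − Q = 0.5098, giving −½ ln(0.5098) = 0.336868.
1 − 2Q = 0.922, giving −¼ ln(0.922) = 0.020303.
d = 0.336868 + 0.020303 = 0.357171.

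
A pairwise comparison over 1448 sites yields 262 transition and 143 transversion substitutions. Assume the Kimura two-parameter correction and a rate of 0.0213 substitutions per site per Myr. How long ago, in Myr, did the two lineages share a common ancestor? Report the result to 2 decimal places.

8.54

P = 262/1448 ≈ 0.180939 and Q = 143/1448 ≈ 0.098757.
Under the Kimura two-parameter model, d = −½ ln(1 − 2P − Q) − ¼ ln(1 − 2Q).
1 − 2P − Q = 0.539365, giving −½ ln(0.539365) = 0.308681.
1 − 2Q = 0.802486, giving −¼ ln(0.802486) = 0.055010.
d = 0.308681 + 0.055010 = 0.363691.
Under a molecular clock d = 2μt, so t = d/(2μ) = 0.363691 / (2 × 0.0213) = 8.54 Myr.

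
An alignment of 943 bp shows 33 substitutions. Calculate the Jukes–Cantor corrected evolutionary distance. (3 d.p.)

p = 33/943 ≈ 0.034995.
d = −(3/4) ln(1 − 4p/3) = −0.75 ln(1 − 0.04666) = −0.75 ln(0.95334)
  = −0.75 × (-0.047784) = 0.035838 substitutions/site.

0.036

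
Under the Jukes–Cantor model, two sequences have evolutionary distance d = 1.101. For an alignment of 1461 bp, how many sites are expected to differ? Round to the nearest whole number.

Invert JC69: p = (3/4)(1 − e^(−4d/3)) = 0.75 × (1 − e^(-1.468)) = 0.75 × (1 − 0.230386) = 0.577211.
Expected differing sites = pL ≈ 0.577211 × 1461 = 843.305271 ≈ 843.

843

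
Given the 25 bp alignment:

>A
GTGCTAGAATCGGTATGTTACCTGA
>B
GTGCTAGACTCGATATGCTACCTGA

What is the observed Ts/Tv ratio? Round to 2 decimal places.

Transitions are A↔G and C↔T; transversions are all other mismatches.
Transitions: 2. Transversions: 1.
R = 2/1 = 2.00.

2.00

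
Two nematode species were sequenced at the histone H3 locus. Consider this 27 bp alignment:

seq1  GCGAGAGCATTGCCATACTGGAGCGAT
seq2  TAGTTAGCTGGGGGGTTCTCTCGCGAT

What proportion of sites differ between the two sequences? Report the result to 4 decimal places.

The sequences differ at 14 of 27 positions.
p = 14/27 = 0.518518… ≈ 0.5185 (to 4 d.p.).

0.5185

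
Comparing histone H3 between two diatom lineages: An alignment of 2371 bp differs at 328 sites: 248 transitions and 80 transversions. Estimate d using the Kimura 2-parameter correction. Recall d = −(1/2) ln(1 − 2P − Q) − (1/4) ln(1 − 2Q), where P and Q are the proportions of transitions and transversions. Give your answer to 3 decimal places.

0.157

P = 248/2371 ≈ 0.104597 and Q = 80/2371 ≈ 0.033741.
Under the Kimura two-parameter model, d = −½ ln(1 − 2P − Q) − ¼ ln(1 − 2Q).
1 − 2P − Q = 0.757065, giving −½ ln(0.757065) = 0.139153.
1 − 2Q = 0.932518, giving −¼ ln(0.932518) = 0.017467.
d = 0.139153 + 0.017467 = 0.156620.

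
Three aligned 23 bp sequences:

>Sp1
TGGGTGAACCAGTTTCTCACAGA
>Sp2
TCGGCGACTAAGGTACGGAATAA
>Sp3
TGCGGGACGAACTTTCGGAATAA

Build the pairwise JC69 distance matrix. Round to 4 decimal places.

Sp1–Sp2: 12/23 sites differ → p ≈ 0.521739, d = −0.75 ln(1 − 0.695652) = 0.892188 ≈ 0.8922.
Sp1–Sp3: 11/23 sites differ → p ≈ 0.478261, d = −0.75 ln(1 − 0.637681) = 0.761423 ≈ 0.7614.
Sp2–Sp3: 7/23 sites differ → p ≈ 0.304348, d = −0.75 ln(1 − 0.405797) = 0.390401 ≈ 0.3904.

d(Sp1,Sp2) = 0.8922, d(Sp1,Sp3) = 0.7614, d(Sp2,Sp3) = 0.3904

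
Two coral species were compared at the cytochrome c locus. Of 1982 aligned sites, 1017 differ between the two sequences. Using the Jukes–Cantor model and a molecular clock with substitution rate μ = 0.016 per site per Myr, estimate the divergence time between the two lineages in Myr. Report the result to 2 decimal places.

p = 1017/1982 ≈ 0.513118.
d = −(3/4) ln(1 − 4p/3) = −0.75 ln(1 − 0.684157) = −0.75 ln(0.315843)
  = −0.75 × (-1.152510) = 0.864383 substitutions/site.
Under a molecular clock d = 2μt, so t = d/(2μ) = 0.864383 / (2 × 0.016) = 27.01 Myr.

27.01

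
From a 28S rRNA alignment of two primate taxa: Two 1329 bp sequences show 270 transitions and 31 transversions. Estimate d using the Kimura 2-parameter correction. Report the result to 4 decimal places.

P = 270/1329 ≈ 0.20316 and Q = 31/1329 ≈ 0.023326.
Under the Kimura two-parameter model, d = −½ ln(1 − 2P − Q) − ¼ ln(1 − 2Q).
1 − 2P − Q = 0.570354, giving −½ ln(0.570354) = 0.280749.
1 − 2Q = 0.953348, giving −¼ ln(0.953348) = 0.011944.
d = 0.280749 + 0.011944 = 0.292693.

0.2927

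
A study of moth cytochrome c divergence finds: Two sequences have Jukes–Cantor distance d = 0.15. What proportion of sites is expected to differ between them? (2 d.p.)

p = (3/4)(1 − e^(−4d/3)) = 0.75 × (1 − e^(-0.2)) = 0.75 × (1 − 0.818731) = 0.135952.

0.14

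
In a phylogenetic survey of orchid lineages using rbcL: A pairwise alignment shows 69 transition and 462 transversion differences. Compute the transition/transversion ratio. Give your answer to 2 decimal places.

R = 69/462 = 0.149350… ≈ 0.15 (to 2 d.p.).

0.15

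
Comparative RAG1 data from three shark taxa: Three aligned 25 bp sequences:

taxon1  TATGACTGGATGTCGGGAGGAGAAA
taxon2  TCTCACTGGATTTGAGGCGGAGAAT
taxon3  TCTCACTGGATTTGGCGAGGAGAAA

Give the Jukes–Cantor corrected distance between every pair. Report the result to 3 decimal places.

taxon1–taxon2: 7/25 sites differ → p = 0.28, d = −0.75 ln(1 − 0.373333) = 0.350505 ≈ 0.351.
taxon1–taxon3: 5/25 sites differ → p = 0.2, d = −0.75 ln(1 − 0.266667) = 0.232617 ≈ 0.233.
taxon2–taxon3: 4/25 sites differ → p = 0.16, d = −0.75 ln(1 − 0.213333) = 0.179963 ≈ 0.180.

d(taxon1,taxon2) = 0.351, d(taxon1,taxon3) = 0.233, d(taxon2,taxon3) = 0.180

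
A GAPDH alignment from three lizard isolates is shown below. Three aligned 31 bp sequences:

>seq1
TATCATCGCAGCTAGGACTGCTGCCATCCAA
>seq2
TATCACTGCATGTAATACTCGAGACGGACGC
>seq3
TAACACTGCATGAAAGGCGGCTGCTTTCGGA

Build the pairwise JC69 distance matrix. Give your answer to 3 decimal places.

seq1–seq2: 15/31 sites differ → p ≈ 0.483871, d = −0.75 ln(1 − 0.645161) = 0.777068 ≈ 0.777.
seq1–seq3: 13/31 sites differ → p ≈ 0.419355, d = −0.75 ln(1 − 0.55914) = 0.614271 ≈ 0.614.
seq2–seq3: 15/31 sites differ → p ≈ 0.483871, d = −0.75 ln(1 − 0.645161) = 0.777068 ≈ 0.777.

d(seq1,seq2) = 0.777, d(seq1,seq3) = 0.614, d(seq2,seq3) = 0.777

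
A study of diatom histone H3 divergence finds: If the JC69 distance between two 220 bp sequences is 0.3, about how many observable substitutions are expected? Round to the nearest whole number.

54

Invert JC69: p = (3/4)(1 − e^(−4d/3)) = 0.75 × (1 − e^(-0.4)) = 0.75 × (1 − 0.670320) = 0.247260.
Expected differing sites = pL ≈ 0.247260 × 220 = 54.3972 ≈ 54.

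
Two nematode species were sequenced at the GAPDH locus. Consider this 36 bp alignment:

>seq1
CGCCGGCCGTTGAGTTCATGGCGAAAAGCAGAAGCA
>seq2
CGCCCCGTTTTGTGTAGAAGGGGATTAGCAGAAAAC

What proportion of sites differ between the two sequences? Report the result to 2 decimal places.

0.42

The sequences differ at 15 of 36 positions.
p = 15/36 = 0.416666… ≈ 0.42 (to 2 d.p.).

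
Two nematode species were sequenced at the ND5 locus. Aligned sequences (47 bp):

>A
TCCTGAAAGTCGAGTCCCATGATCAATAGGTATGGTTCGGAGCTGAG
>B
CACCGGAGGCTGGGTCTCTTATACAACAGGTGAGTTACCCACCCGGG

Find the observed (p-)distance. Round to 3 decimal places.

0.489

The sequences differ at 23 of 47 positions.
p = 23/47 = 0.489361… ≈ 0.489 (to 3 d.p.).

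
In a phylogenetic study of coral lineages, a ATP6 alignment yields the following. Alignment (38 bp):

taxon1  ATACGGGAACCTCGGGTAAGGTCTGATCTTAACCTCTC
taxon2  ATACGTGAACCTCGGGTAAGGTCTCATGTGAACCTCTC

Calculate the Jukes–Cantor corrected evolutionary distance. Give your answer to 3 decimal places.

0.113

The sequences differ at 4 of 38 sites (6, 25, 28, 30), so p = 4/38 ≈ 0.105263.
d = −(3/4) ln(1 − 4p/3) = −0.75 ln(1 − 0.140351) = −0.75 ln(0.859649)
  = −0.75 × (-0.151231) = 0.113423 substitutions/site.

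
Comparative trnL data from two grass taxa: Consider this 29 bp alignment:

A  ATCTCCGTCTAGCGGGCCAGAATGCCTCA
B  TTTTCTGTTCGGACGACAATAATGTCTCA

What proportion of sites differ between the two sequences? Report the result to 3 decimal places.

The sequences differ at 12 of 29 positions.
p = 12/29 = 0.413793… ≈ 0.414 (to 3 d.p.).

0.414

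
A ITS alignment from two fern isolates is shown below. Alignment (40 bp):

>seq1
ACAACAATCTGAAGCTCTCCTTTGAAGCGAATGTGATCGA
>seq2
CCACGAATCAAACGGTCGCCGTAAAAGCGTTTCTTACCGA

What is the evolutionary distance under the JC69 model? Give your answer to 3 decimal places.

0.572

The sequences differ at 16 of 40 sites, so p = 16/40 = 0.4.
d = −(3/4) ln(1 − 4p/3) = −0.75 ln(1 − 0.533333) = −0.75 ln(0.466667)
  = −0.75 × (-0.762139) = 0.571604 substitutions/site.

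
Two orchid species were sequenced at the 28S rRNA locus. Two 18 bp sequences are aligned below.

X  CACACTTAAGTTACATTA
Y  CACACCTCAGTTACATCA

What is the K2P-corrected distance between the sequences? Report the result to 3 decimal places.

0.192

Of 18 sites, 2 differences are transitions and 1 are transversions, so P = 2/18 ≈ 0.111111 and Q = 1/18 ≈ 0.055556.
Under the Kimura two-parameter model, d = −½ ln(1 − 2P − Q) − ¼ ln(1 − 2Q).
1 − 2P − Q = 0.722222, giving −½ ln(0.722222) = 0.162711.
1 − 2Q = 0.888888, giving −¼ ln(0.888888) = 0.029446.
d = 0.162711 + 0.029446 = 0.192157.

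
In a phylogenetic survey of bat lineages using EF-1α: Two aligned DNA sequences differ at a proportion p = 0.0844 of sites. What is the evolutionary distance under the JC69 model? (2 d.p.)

d = −(3/4) ln(1 − 4p/3) = −0.75 ln(1 − 0.112533) = −0.75 ln(0.887467)
  = −0.75 × (-0.119384) = 0.089538 substitutions/site.

0.09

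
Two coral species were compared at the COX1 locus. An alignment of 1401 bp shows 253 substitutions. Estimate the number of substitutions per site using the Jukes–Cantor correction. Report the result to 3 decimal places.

p = 253/1401 ≈ 0.180585.
d = −(3/4) ln(1 − 4p/3) = −0.75 ln(1 − 0.24078) = −0.75 ln(0.75922)
  = −0.75 × (-0.275464) = 0.206598 substitutions/site.

0.207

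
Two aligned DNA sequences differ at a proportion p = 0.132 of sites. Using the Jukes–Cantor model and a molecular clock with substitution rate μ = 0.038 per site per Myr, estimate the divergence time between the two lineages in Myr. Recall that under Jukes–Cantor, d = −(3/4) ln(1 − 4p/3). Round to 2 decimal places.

1.91

d = −(3/4) ln(1 − 4p/3) = −0.75 ln(1 − 0.176) = −0.75 ln(0.824)
  = −0.75 × (-0.193585) = 0.145189 substitutions/site.
Under a molecular clock d = 2μt, so t = d/(2μ) = 0.145189 / (2 × 0.038) = 1.91 Myr.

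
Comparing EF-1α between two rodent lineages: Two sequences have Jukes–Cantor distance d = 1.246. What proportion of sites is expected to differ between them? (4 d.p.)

0.6076

p = (3/4)(1 − e^(−4d/3)) = 0.75 × (1 − e^(-1.661333)) = 0.75 × (1 − 0.189886) = 0.607586.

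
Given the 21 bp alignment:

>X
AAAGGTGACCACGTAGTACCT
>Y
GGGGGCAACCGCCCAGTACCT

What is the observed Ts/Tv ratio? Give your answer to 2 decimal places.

Transitions are A↔G and C↔T; transversions are all other mismatches.
Transitions: 7. Transversions: 1.
R = 7/1 = 7.00.

7.00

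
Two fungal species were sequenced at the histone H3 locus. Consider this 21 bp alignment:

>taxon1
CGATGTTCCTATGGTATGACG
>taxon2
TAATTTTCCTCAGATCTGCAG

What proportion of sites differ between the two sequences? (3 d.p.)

0.429

The sequences differ at 9 of 21 positions (sites 1, 2, 5, 11, 12, 14, 16, 19, 20).
p = 9/21 = 0.428571… ≈ 0.429 (to 3 d.p.).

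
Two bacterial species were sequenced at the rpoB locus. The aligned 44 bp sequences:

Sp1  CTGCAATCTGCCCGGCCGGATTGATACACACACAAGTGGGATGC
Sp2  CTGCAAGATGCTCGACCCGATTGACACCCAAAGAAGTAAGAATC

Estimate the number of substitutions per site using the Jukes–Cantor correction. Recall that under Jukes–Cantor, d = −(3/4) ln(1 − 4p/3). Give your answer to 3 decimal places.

0.376

The sequences differ at 13 of 44 sites, so p = 13/44 ≈ 0.295455.
d = −(3/4) ln(1 − 4p/3) = −0.75 ln(1 − 0.39394) = −0.75 ln(0.60606)
  = −0.75 × (-0.500776) = 0.375582 substitutions/site.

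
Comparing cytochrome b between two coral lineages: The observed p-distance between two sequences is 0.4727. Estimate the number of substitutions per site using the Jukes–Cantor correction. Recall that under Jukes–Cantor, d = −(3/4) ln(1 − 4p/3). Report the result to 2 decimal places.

0.75

d = −(3/4) ln(1 − 4p/3) = −0.75 ln(1 − 0.630267) = −0.75 ln(0.369733)
  = −0.75 × (-0.994974) = 0.746231 substitutions/site.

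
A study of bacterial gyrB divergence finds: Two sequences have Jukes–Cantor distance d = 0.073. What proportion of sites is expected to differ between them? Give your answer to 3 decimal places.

0.070

p = (3/4)(1 − e^(−4d/3)) = 0.75 × (1 − e^(-0.097333)) = 0.75 × (1 − 0.907254) = 0.069560.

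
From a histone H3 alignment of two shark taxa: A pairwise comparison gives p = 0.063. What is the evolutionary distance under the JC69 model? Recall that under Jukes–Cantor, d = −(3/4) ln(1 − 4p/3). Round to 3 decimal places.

0.066

d = −(3/4) ln(1 − 4p/3) = −0.75 ln(1 − 0.084) = −0.75 ln(0.916)
  = −0.75 × (-0.087739) = 0.065804 substitutions/site.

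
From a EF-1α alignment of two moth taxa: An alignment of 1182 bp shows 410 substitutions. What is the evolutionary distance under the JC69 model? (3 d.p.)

0.466

p = 410/1182 ≈ 0.34687.
d = −(3/4) ln(1 − 4p/3) = −0.75 ln(1 − 0.462493) = −0.75 ln(0.537507)
  = −0.75 × (-0.620813) = 0.465610 substitutions/site.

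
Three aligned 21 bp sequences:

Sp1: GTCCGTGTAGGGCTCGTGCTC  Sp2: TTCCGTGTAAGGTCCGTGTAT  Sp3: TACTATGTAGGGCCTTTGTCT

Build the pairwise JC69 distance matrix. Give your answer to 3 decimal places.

d(Sp1,Sp2) = 0.441, d(Sp1,Sp3) = 0.756, d(Sp2,Sp3) = 0.532

Sp1–Sp2: 7/21 sites differ → p ≈ 0.333333, d = −0.75 ln(1 − 0.444444) = 0.440839 ≈ 0.441.
Sp1–Sp3: 10/21 sites differ → p ≈ 0.47619, d = −0.75 ln(1 − 0.63492) = 0.755729 ≈ 0.756.
Sp2–Sp3: 8/21 sites differ → p ≈ 0.380952, d = −0.75 ln(1 − 0.507936) = 0.531860 ≈ 0.532.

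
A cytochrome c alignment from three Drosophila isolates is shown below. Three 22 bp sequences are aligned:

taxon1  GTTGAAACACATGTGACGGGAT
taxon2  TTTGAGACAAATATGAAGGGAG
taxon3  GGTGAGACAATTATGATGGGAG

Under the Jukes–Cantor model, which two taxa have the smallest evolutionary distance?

taxon1–taxon2: 6/22 differ, p = 0.273, d = 0.339.
taxon1–taxon3: 7/22 differ, p = 0.318, d = 0.414.
taxon2–taxon3: 4/22 differ, p = 0.182, d = 0.208.
The smallest distance is between taxon2 and taxon3.

taxon2 and taxon3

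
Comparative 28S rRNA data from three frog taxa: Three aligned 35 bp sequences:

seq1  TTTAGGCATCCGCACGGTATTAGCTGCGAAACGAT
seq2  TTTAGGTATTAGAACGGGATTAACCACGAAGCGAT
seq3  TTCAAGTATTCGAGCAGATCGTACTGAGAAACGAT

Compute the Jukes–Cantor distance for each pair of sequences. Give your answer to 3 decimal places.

d(seq1,seq2) = 0.315, d(seq1,seq3) = 0.572, d(seq2,seq3) = 0.572

seq1–seq2: 9/35 sites differ → p ≈ 0.257143, d = −0.75 ln(1 − 0.342857) = 0.314890 ≈ 0.315.
seq1–seq3: 14/35 sites differ → p = 0.4, d = −0.75 ln(1 − 0.533333) = 0.571605 ≈ 0.572.
seq2–seq3: 14/35 sites differ → p = 0.4, d = −0.75 ln(1 − 0.533333) = 0.571605 ≈ 0.572.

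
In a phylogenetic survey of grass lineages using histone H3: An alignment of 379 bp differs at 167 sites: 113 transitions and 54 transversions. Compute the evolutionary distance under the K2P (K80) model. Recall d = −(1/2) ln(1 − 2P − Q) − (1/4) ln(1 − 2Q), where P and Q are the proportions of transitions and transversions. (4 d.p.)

P = 113/379 ≈ 0.298153 and Q = 54/379 ≈ 0.14248.
Under the Kimura two-parameter model, d = −½ ln(1 − 2P − Q) − ¼ ln(1 − 2Q).
1 − 2P − Q = 0.261214, giving −½ ln(0.261214) = 0.671208.
1 − 2Q = 0.71504, giving −¼ ln(0.71504) = 0.083854.
d = 0.671208 + 0.083854 = 0.755062.

0.7551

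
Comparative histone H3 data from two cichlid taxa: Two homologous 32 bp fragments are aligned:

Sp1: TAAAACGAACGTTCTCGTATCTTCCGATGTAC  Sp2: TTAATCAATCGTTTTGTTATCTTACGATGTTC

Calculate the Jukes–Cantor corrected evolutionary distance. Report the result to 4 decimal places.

0.3525

The sequences differ at 9 of 32 sites (2, 5, 7, 9, 14, 16, 17, 24, 31), so p = 9/32 = 0.28125.
d = −(3/4) ln(1 − 4p/3) = −0.75 ln(1 − 0.375) = −0.75 ln(0.625)
  = −0.75 × (-0.470004) = 0.352503 substitutions/site.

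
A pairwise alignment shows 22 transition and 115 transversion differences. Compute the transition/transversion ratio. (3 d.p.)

0.191

R = 22/115 = 0.191304… ≈ 0.191 (to 3 d.p.).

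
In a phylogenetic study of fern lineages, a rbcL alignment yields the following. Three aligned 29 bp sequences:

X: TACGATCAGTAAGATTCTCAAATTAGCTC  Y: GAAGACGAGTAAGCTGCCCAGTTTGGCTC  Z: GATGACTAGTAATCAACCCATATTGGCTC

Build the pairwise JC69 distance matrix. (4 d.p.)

X–Y: 10/29 sites differ → p ≈ 0.344828, d = −0.75 ln(1 − 0.459771) = 0.461822 ≈ 0.4618.
X–Z: 11/29 sites differ → p ≈ 0.37931, d = −0.75 ln(1 − 0.505747) = 0.528531 ≈ 0.5285.
Y–Z: 7/29 sites differ → p ≈ 0.241379, d = −0.75 ln(1 − 0.321839) = 0.291278 ≈ 0.2913.

d(X,Y) = 0.4618, d(X,Z) = 0.5285, d(Y,Z) = 0.2913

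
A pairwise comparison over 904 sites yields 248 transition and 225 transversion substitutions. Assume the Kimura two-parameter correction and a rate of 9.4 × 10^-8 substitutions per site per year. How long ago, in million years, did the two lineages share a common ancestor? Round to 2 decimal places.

5.16

P = 248/904 ≈ 0.274336 and Q = 225/904 ≈ 0.248894.
Under the Kimura two-parameter model, d = −½ ln(1 − 2P − Q) − ¼ ln(1 − 2Q).
1 − 2P − Q = 0.202434, giving −½ ln(0.202434) = 0.798671.
1 − 2Q = 0.502212, giving −¼ ln(0.502212) = 0.172183.
d = 0.798671 + 0.172183 = 0.970854.
Under a molecular clock d = 2μt, so t = d/(2μ) = 0.970854 / (2 × 9.4 × 10^-8) = 5.16 million years.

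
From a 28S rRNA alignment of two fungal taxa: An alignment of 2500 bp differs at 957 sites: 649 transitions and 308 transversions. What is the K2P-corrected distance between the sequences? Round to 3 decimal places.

P = 649/2500 = 0.2596 and Q = 308/2500 = 0.1232.
Under the Kimura two-parameter model, d = −½ ln(1 − 2P − Q) − ¼ ln(1 − 2Q).
1 − 2P − Q = 0.3576, giving −½ ln(0.3576) = 0.514170.
1 − 2Q = 0.7536, giving −¼ ln(0.7536) = 0.070723.
d = 0.514170 + 0.070723 = 0.584893.

0.585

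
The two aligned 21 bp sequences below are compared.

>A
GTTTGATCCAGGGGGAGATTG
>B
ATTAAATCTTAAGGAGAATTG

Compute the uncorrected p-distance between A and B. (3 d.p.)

0.476

The sequences differ at 10 of 21 positions (sites 1, 4, 5, 9, 10, 11, 12, 15, 16, 17).
p = 10/21 = 0.476190… ≈ 0.476 (to 3 d.p.).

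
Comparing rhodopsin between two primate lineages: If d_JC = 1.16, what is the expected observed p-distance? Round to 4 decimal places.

p = (3/4)(1 − e^(−4d/3)) = 0.75 × (1 − e^(-1.546667)) = 0.75 × (1 − 0.212957) = 0.590282.

0.5903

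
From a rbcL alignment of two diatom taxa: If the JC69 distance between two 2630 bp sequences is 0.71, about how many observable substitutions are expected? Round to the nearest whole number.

1207

Invert JC69: p = (3/4)(1 − e^(−4d/3)) = 0.75 × (1 − e^(-0.946667)) = 0.75 × (1 − 0.388032) = 0.458976.
Expected differing sites = pL ≈ 0.458976 × 2630 = 1207.10688 ≈ 1207.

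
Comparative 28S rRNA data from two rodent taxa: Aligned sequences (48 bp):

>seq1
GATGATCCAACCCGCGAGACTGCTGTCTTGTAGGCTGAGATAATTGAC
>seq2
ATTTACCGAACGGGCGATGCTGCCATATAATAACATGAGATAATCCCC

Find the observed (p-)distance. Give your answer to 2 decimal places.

0.42

The sequences differ at 20 of 48 positions.
p = 20/48 = 0.416666… ≈ 0.42 (to 2 d.p.).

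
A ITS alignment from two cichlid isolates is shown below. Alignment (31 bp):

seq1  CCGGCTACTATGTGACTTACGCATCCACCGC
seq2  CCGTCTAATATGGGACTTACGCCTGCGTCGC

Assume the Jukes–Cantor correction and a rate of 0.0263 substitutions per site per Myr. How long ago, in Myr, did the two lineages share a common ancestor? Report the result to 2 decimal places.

5.11

The sequences differ at 7 of 31 sites (4, 8, 13, 23, 25, 27, 28), so p = 7/31 ≈ 0.225806.
d = −(3/4) ln(1 − 4p/3) = −0.75 ln(1 − 0.301075) = −0.75 ln(0.698925)
  = −0.75 × (-0.358212) = 0.268659 substitutions/site.
Under a molecular clock d = 2μt, so t = d/(2μ) = 0.268659 / (2 × 0.0263) = 5.11 Myr.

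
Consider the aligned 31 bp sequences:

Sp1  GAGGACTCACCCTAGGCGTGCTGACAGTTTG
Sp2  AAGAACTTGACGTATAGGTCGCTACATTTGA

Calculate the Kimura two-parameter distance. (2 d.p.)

0.89

Of 31 sites, 7 differences are transitions and 9 are transversions, so P = 7/31 ≈ 0.225806 and Q = 9/31 ≈ 0.290323.
Under the Kimura two-parameter model, d = −½ ln(1 − 2P − Q) − ¼ ln(1 − 2Q).
1 − 2P − Q = 0.258065, giving −½ ln(0.258065) = 0.677272.
1 − 2Q = 0.419354, giving −¼ ln(0.419354) = 0.217260.
d = 0.677272 + 0.217260 = 0.894532.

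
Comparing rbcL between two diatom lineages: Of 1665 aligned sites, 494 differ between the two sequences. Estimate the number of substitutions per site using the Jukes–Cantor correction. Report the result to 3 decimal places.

0.378

p = 494/1665 ≈ 0.296697.
d = −(3/4) ln(1 − 4p/3) = −0.75 ln(1 − 0.395596) = −0.75 ln(0.604404)
  = −0.75 × (-0.503512) = 0.377634 substitutions/site.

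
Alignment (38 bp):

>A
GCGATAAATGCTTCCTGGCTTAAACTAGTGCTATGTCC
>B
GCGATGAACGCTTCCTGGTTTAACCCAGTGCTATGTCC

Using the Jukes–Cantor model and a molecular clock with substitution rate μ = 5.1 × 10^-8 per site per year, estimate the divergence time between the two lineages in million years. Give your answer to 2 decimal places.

The sequences differ at 5 of 38 sites (6, 9, 19, 24, 26), so p = 5/38 ≈ 0.131579.
d = −(3/4) ln(1 − 4p/3) = −0.75 ln(1 − 0.175439) = −0.75 ln(0.824561)
  = −0.75 × (-0.192904) = 0.144678 substitutions/site.
Under a molecular clock d = 2μt, so t = d/(2μ) = 0.144678 / (2 × 5.1 × 10^-8) = 1.42 million years.

1.42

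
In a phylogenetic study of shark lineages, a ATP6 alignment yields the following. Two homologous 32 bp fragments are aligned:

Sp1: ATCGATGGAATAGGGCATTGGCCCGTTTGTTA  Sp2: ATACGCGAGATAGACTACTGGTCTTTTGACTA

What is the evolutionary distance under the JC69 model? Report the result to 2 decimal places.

The sequences differ at 16 of 32 sites, so p = 16/32 = 0.5.
d = −(3/4) ln(1 − 4p/3) = −0.75 ln(1 − 0.666667) = −0.75 ln(0.333333)
  = −0.75 × (-1.098613) = 0.823960 substitutions/site.

0.82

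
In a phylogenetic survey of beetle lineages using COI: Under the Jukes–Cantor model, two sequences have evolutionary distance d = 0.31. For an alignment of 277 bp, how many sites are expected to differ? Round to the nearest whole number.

Invert JC69: p = (3/4)(1 − e^(−4d/3)) = 0.75 × (1 − e^(-0.413333)) = 0.75 × (1 − 0.661442) = 0.253919.
Expected differing sites = pL ≈ 0.253919 × 277 = 70.335563 ≈ 70.

70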